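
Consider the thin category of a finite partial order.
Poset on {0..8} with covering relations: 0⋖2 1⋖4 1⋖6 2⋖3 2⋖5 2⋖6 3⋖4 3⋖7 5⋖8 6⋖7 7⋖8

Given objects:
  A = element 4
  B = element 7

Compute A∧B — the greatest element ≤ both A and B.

Answer: NO MEET EXISTS

Derivation:
{x : x<=A ∧ x<=B} = {0,1,2,3}  (A=4, B=7)
  maximal lower bounds 1 and 3 are incomparable: neither 1<=3 nor 3<=1
→ no greatest lower bound exists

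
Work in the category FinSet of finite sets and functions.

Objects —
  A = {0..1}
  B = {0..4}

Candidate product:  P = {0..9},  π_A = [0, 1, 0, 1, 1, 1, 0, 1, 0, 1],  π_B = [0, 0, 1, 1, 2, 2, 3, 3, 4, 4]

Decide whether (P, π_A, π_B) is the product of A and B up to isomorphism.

Answer: NOT A VALID PRODUCT — duplicate pair at indices 5,4

Derivation:
|A|·|B| = 2·5 = 10;  |P| = 10
Check the pairing map k ↦ (π_A(k), π_B(k)):
  0 ↦ (0,0)
  1 ↦ (1,0)
  2 ↦ (0,1)
  3 ↦ (1,1)
  4 ↦ (1,2)
  5 ↦ (1,2)  ✗ repeats pair of k=4
  6 ↦ (0,3)
  7 ↦ (1,3)
  8 ↦ (0,4)
  9 ↦ (1,4)
distinct pairs in image: 9 / 10 needed
  → (1,2) hit at k=4 and k=5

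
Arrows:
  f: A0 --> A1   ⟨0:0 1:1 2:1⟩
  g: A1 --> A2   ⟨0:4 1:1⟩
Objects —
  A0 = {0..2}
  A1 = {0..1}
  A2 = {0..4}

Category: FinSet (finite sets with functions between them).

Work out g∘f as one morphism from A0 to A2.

  0 f-->0 g-->4
  1 f-->1 g-->1
  2 f-->1 g-->1
⟦path⟧: ⟨0:4 1:1 2:1⟩

Answer: ⟨0:4 1:1 2:1⟩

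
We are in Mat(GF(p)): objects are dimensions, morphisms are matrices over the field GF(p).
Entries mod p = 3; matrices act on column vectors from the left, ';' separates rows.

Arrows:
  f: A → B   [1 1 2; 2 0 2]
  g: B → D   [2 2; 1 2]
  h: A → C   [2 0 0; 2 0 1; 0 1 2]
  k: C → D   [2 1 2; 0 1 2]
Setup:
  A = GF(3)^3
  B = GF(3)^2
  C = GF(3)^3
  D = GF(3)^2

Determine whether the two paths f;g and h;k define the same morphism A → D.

Along f;g (path 1):
  e0=(1,0,0) f→(1,2) g→(0,2)
  e1=(0,1,0) f→(1,0) g→(2,1)
  e2=(0,0,1) f→(2,2) g→(2,0)
  result₁ = [0 2 2; 2 1 0]
Along h;k (path 2):
  e0=(1,0,0) h→(2,2,0) k→(0,2)
  e1=(0,1,0) h→(0,0,1) k→(2,2)
  e2=(0,0,1) h→(0,1,2) k→(2,2)
  result₂ = [0 2 2; 2 2 2]
Equal? NO — does not commute

Answer: DOES NOT COMMUTE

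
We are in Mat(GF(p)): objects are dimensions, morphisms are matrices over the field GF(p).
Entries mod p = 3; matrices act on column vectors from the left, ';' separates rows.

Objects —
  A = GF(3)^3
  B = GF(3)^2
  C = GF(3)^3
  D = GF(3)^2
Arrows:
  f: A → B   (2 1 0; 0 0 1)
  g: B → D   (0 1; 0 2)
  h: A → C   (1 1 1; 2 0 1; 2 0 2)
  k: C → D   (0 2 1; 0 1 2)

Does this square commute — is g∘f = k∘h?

Answer: COMMUTES

Derivation:
Along f;g (path 1):
  e0=(1,0,0) f→(2,0) g→(0,0)
  e1=(0,1,0) f→(1,0) g→(0,0)
  e2=(0,0,1) f→(0,1) g→(1,2)
  ⟦path⟧₁ = (0 0 1; 0 0 2)
Along h;k (path 2):
  e0=(1,0,0) h→(1,2,2) k→(0,0)
  e1=(0,1,0) h→(1,0,0) k→(0,0)
  e2=(0,0,1) h→(1,1,2) k→(1,2)
  ⟦path⟧₂ = (0 0 1; 0 0 2)
Equal? same morphism ✓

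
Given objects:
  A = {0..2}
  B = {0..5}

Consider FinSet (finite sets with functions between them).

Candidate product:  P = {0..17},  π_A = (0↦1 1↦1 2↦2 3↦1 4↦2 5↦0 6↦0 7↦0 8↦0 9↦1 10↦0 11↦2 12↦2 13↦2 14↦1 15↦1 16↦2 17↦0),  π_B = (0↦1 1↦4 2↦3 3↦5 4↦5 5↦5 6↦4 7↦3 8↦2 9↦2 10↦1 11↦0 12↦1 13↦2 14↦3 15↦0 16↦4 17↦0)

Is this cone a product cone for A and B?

|A|·|B| = 3·6 = 18;  |P| = 18
Check the pairing map k ↦ (π_A(k), π_B(k)):
  0 ↦ (1,1)
  1 ↦ (1,4)
  2 ↦ (2,3)
  3 ↦ (1,5)
  4 ↦ (2,5)
  5 ↦ (0,5)
  6 ↦ (0,4)
  7 ↦ (0,3)
  8 ↦ (0,2)
  9 ↦ (1,2)
  10 ↦ (0,1)
  11 ↦ (2,0)
  12 ↦ (2,1)
  13 ↦ (2,2)
  14 ↦ (1,3)
  15 ↦ (1,0)
  16 ↦ (2,4)
  17 ↦ (0,0)
distinct pairs in image: 18 / 18 needed
  → bijection onto A×B; projections well-typed.

Answer: VALID PRODUCT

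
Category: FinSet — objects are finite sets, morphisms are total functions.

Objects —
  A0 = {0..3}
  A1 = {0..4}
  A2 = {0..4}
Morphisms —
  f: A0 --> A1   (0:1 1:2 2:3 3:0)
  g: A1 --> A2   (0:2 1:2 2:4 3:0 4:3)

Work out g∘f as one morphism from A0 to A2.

Answer: (0:2 1:4 2:0 3:2)

Trace:
  0 f-->1 g-->2
  1 f-->2 g-->4
  2 f-->3 g-->0
  3 f-->0 g-->2
composite: (0:2 1:4 2:0 3:2)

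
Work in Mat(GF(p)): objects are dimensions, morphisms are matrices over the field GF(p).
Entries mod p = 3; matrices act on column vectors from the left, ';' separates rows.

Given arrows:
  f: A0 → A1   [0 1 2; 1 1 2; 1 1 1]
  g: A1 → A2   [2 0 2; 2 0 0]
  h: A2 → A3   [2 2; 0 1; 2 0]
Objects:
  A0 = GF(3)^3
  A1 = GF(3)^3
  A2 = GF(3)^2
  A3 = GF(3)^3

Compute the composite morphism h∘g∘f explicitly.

  e0=(1,0,0) f→(0,1,1) g→(2,0) h→(1,0,1)
  e1=(0,1,0) f→(1,1,1) g→(1,2) h→(0,2,2)
  e2=(0,0,1) f→(2,2,1) g→(0,1) h→(2,1,0)
result: [1 0 2; 0 2 1; 1 2 0]

Answer: [1 0 2; 0 2 1; 1 2 0]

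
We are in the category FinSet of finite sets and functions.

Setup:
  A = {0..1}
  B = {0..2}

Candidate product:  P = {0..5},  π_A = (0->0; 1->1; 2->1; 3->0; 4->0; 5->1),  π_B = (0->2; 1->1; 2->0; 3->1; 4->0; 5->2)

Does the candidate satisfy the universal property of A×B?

|A|·|B| = 2·3 = 6;  |P| = 6
Check the pairing map k ↦ (π_A(k), π_B(k)):
  0 -> (0,2)
  1 -> (1,1)
  2 -> (1,0)
  3 -> (0,1)
  4 -> (0,0)
  5 -> (1,2)
distinct pairs in image: 6 / 6 needed
  → bijection onto A×B; projections well-typed.

Answer: VALID PRODUCT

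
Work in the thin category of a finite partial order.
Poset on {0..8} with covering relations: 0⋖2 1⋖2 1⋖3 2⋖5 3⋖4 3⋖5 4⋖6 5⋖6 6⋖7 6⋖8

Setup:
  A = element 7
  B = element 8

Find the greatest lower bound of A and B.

Common predecessors of 7,8: {0,1,2,3,4,5,6}
  0 ≤ 6
  1 ≤ 6
  2 ≤ 6
  3 ≤ 6
  4 ≤ 6
  5 ≤ 6
  6 ≤ 6
glb = 6

Answer: A∧B = 6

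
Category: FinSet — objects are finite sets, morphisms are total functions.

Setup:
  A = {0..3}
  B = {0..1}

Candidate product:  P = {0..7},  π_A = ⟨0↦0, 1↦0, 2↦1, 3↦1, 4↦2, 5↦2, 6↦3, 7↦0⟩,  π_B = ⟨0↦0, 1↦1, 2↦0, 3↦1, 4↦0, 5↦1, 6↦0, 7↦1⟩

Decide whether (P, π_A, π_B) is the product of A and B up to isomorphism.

|A|·|B| = 4·2 = 8;  |P| = 8
Check the pairing map k ↦ (π_A(k), π_B(k)):
  0 ↦ (0,0)
  1 ↦ (0,1)
  2 ↦ (1,0)
  3 ↦ (1,1)
  4 ↦ (2,0)
  5 ↦ (2,1)
  6 ↦ (3,0)
  7 ↦ (0,1)  ✗ repeats pair of k=1
distinct pairs in image: 7 / 8 needed
  → (0,1) hit at k=1 and k=7

Answer: NOT A VALID PRODUCT — duplicate pair at indices 1,7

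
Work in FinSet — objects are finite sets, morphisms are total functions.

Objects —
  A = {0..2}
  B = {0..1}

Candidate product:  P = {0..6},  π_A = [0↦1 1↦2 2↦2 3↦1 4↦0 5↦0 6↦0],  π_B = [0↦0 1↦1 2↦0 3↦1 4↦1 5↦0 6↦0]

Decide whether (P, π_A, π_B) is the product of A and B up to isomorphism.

Answer: NOT A VALID PRODUCT — |P|=7 ≠ |A|·|B|=6

Work:
|A|·|B| = 3·2 = 6;  |P| = 7
  → cardinalities differ; no bijection possible.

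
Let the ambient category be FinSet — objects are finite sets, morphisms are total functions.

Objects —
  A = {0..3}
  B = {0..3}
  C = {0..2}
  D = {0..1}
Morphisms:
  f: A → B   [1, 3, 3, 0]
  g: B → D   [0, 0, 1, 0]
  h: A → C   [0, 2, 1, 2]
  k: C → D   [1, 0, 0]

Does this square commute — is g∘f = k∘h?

Answer: DOES NOT COMMUTE

Work:
1) trace f;g:
  0 f→1 g→0
  1 f→3 g→0
  2 f→3 g→0
  3 f→0 g→0
  result₁ = [0, 0, 0, 0]
2) trace h;k:
  0 h→0 k→1
  1 h→2 k→0
  2 h→1 k→0
  3 h→2 k→0
  result₂ = [1, 0, 0, 0]
Equal? differ; not commutative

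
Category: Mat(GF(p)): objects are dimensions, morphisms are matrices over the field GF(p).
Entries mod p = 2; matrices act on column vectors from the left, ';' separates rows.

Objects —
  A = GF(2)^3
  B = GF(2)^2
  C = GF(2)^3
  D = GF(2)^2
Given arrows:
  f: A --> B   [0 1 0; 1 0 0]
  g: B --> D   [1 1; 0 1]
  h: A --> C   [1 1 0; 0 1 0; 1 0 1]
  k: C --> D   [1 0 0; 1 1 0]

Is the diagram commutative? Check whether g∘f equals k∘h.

Answer: COMMUTES

Work:
Path 1 = f;g:
  e0=⟨1,0,0⟩ f-->⟨0,1⟩ g-->⟨1,1⟩
  e1=⟨0,1,0⟩ f-->⟨1,0⟩ g-->⟨1,0⟩
  e2=⟨0,0,1⟩ f-->⟨0,0⟩ g-->⟨0,0⟩
  composite₁ = [1 1 0; 1 0 0]
Path 2 = h;k:
  e0=⟨1,0,0⟩ h-->⟨1,0,1⟩ k-->⟨1,1⟩
  e1=⟨0,1,0⟩ h-->⟨1,1,0⟩ k-->⟨1,0⟩
  e2=⟨0,0,1⟩ h-->⟨0,0,1⟩ k-->⟨0,0⟩
  composite₂ = [1 1 0; 1 0 0]
Equal? equal; square commutes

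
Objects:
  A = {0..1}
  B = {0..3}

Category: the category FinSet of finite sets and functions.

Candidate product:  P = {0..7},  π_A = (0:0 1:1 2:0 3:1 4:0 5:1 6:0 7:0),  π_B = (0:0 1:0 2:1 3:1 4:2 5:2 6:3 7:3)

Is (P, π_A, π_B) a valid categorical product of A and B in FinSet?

Answer: NOT A VALID PRODUCT — duplicate pair at indices 6,7

Work:
|A|·|B| = 2·4 = 8;  |P| = 8
Check the pairing map k ↦ (π_A(k), π_B(k)):
  0 : (0,0)
  1 : (1,0)
  2 : (0,1)
  3 : (1,1)
  4 : (0,2)
  5 : (1,2)
  6 : (0,3)
  7 : (0,3)  ✗ repeats pair of k=6
distinct pairs in image: 7 / 8 needed
  → (0,3) hit at k=6 and k=7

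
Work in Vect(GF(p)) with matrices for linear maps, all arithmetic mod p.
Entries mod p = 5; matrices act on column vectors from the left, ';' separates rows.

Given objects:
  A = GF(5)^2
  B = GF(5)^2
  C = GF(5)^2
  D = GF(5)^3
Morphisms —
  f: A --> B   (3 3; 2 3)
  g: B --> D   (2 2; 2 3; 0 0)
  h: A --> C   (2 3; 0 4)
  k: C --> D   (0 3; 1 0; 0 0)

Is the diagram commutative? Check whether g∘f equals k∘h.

Path 1 = f;g:
  e0=[1,0] f-->[3,2] g-->[0,2,0]
  e1=[0,1] f-->[3,3] g-->[2,0,0]
  ⟦path⟧₁ = (0 2; 2 0; 0 0)
Path 2 = h;k:
  e0=[1,0] h-->[2,0] k-->[0,2,0]
  e1=[0,1] h-->[3,4] k-->[2,3,0]
  ⟦path⟧₂ = (0 2; 2 3; 0 0)
Equal? distinct morphisms ✗

Answer: DOES NOT COMMUTE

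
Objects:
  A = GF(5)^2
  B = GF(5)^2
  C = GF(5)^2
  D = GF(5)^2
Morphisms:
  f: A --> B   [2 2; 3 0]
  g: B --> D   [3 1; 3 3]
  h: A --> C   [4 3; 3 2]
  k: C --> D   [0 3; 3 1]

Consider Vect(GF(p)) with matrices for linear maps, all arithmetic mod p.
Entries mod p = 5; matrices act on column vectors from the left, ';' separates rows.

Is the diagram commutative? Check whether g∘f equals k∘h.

Answer: COMMUTES

Derivation:
Along f;g (path 1):
  e0=(1,0) f-->(2,3) g-->(4,0)
  e1=(0,1) f-->(2,0) g-->(1,1)
  composite₁ = [4 1; 0 1]
Along h;k (path 2):
  e0=(1,0) h-->(4,3) k-->(4,0)
  e1=(0,1) h-->(3,2) k-->(1,1)
  composite₂ = [4 1; 0 1]
Equal? same morphism ✓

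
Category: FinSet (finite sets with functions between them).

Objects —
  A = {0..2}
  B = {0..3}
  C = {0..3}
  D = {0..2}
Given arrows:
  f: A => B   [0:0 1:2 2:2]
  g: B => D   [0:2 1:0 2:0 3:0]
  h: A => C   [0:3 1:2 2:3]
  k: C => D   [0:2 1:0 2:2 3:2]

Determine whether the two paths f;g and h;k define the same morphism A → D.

Answer: DOES NOT COMMUTE

Derivation:
1) trace f;g:
  0 f=>0 g=>2
  1 f=>2 g=>0
  2 f=>2 g=>0
  result₁ = [0:2 1:0 2:0]
2) trace h;k:
  0 h=>3 k=>2
  1 h=>2 k=>2
  2 h=>3 k=>2
  result₂ = [0:2 1:2 2:2]
Equal? NO — does not commute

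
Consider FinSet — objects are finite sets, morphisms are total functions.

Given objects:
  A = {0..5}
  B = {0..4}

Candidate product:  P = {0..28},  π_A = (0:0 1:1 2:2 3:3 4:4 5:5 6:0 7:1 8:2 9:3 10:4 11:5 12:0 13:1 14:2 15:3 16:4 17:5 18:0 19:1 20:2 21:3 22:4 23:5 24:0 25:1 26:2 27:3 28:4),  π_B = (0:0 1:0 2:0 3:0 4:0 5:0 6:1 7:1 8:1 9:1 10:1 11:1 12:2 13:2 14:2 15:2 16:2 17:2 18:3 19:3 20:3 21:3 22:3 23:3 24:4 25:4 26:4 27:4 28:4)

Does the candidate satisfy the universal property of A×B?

Answer: NOT A VALID PRODUCT — |P|=29 ≠ |A|·|B|=30

Derivation:
|A|·|B| = 6·5 = 30;  |P| = 29
  → cardinalities differ; no bijection possible.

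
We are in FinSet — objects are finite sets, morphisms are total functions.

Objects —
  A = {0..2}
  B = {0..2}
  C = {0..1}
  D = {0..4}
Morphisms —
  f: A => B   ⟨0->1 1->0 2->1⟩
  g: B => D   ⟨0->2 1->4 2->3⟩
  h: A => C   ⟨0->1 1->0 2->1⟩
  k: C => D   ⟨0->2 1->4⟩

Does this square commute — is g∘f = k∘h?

Path 1 = f;g:
  0 f=>1 g=>4
  1 f=>0 g=>2
  2 f=>1 g=>4
  composite₁ = ⟨0->4 1->2 2->4⟩
Path 2 = h;k:
  0 h=>1 k=>4
  1 h=>0 k=>2
  2 h=>1 k=>4
  composite₂ = ⟨0->4 1->2 2->4⟩
Equal? YES — commutes

Answer: COMMUTES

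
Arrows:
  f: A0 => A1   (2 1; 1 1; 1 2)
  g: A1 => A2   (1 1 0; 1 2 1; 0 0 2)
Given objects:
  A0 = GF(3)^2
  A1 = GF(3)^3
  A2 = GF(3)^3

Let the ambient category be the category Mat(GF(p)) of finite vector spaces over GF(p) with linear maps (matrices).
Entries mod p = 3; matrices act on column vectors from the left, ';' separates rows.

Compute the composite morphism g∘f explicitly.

Answer: (0 2; 2 2; 2 1)

Derivation:
  e0=[1,0] f=>[2,1,1] g=>[0,2,2]
  e1=[0,1] f=>[1,1,2] g=>[2,2,1]
⟦path⟧: (0 2; 2 2; 2 1)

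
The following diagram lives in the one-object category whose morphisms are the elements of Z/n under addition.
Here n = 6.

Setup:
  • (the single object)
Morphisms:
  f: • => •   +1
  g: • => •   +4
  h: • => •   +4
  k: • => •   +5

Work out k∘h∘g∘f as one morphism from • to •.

  0 +1≡1 +4≡5 +4≡3 +5≡2  (mod 6)
composite: +2

Answer: +2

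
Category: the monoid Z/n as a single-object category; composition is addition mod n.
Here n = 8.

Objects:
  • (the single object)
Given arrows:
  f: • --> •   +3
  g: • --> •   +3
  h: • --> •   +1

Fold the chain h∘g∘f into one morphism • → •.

  0 +3≡3 +3≡6 +1≡7  (mod 8)
⟦path⟧: +7

Answer: +7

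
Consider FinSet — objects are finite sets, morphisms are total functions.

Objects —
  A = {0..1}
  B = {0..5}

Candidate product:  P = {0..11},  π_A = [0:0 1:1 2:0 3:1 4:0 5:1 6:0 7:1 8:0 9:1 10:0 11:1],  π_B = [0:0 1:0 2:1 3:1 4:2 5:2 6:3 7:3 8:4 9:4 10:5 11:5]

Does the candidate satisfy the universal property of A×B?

|A|·|B| = 2·6 = 12;  |P| = 12
Check the pairing map k ↦ (π_A(k), π_B(k)):
  0 : (0,0)
  1 : (1,0)
  2 : (0,1)
  3 : (1,1)
  4 : (0,2)
  5 : (1,2)
  6 : (0,3)
  7 : (1,3)
  8 : (0,4)
  9 : (1,4)
  10 : (0,5)
  11 : (1,5)
distinct pairs in image: 12 / 12 needed
  → bijection onto A×B; projections well-typed.

Answer: VALID PRODUCT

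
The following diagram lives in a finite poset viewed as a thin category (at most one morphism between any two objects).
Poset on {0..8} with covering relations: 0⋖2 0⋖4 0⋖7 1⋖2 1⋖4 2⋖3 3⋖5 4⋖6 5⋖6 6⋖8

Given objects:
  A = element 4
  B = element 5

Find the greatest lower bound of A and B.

Answer: NO MEET EXISTS

Trace:
Common predecessors of 4,5: {0,1}
  maximal lower bounds 0 and 1 are incomparable: neither 0<=1 nor 1<=0
→ no greatest lower bound exists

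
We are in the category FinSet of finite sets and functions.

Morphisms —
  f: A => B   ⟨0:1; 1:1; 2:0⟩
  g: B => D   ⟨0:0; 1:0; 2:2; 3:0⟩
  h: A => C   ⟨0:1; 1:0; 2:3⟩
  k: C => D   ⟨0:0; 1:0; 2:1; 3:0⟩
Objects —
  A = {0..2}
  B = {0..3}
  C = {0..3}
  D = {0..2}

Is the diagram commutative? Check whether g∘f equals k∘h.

Path 1 = f;g:
  0 f=>1 g=>0
  1 f=>1 g=>0
  2 f=>0 g=>0
  result₁ = ⟨0:0; 1:0; 2:0⟩
Path 2 = h;k:
  0 h=>1 k=>0
  1 h=>0 k=>0
  2 h=>3 k=>0
  result₂ = ⟨0:0; 1:0; 2:0⟩
Equal? same morphism ✓

Answer: COMMUTES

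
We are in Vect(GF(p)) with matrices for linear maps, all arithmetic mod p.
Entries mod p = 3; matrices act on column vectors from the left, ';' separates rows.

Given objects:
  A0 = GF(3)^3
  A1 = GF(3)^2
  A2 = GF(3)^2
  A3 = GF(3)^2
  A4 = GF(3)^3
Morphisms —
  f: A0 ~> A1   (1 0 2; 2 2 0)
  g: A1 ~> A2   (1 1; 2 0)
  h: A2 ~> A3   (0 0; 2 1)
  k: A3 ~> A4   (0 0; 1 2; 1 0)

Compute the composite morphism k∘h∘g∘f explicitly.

  e0=(1,0,0) f~>(1,2) g~>(0,2) h~>(0,2) k~>(0,1,0)
  e1=(0,1,0) f~>(0,2) g~>(2,0) h~>(0,1) k~>(0,2,0)
  e2=(0,0,1) f~>(2,0) g~>(2,1) h~>(0,2) k~>(0,1,0)
composite: (0 0 0; 1 2 1; 0 0 0)

Answer: (0 0 0; 1 2 1; 0 0 0)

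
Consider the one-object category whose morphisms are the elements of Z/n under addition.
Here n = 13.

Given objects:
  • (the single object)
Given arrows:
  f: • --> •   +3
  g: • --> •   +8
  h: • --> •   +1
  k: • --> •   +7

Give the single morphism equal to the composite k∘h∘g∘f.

Answer: +6

Work:
  0 +3≡3 +8≡11 +1≡12 +7≡6  (mod 13)
⟦path⟧: +6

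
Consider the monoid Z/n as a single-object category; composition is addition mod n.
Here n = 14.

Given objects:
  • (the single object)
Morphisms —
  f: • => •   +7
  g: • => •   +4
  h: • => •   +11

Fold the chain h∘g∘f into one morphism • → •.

  0 +7≡7 +4≡11 +11≡8  (mod 14)
result: +8

Answer: +8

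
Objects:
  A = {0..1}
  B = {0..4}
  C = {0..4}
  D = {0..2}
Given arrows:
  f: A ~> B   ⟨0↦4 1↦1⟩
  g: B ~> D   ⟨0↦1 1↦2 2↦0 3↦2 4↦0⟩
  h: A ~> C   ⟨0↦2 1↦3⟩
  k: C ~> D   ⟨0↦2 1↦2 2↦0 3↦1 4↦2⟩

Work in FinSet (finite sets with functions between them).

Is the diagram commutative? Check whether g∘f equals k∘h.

Answer: DOES NOT COMMUTE

Derivation:
Along f;g (path 1):
  0 f~>4 g~>0
  1 f~>1 g~>2
  composite₁ = ⟨0↦0 1↦2⟩
Along h;k (path 2):
  0 h~>2 k~>0
  1 h~>3 k~>1
  composite₂ = ⟨0↦0 1↦1⟩
Equal? differ; not commutative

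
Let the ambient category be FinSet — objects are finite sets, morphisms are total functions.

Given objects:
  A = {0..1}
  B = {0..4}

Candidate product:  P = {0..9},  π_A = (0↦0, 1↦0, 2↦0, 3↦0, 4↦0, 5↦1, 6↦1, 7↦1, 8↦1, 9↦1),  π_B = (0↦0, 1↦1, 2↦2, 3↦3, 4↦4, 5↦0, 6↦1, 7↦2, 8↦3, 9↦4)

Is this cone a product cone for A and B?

Answer: VALID PRODUCT

Derivation:
|A|·|B| = 2·5 = 10;  |P| = 10
Check the pairing map k ↦ (π_A(k), π_B(k)):
  0 ↦ (0,0)
  1 ↦ (0,1)
  2 ↦ (0,2)
  3 ↦ (0,3)
  4 ↦ (0,4)
  5 ↦ (1,0)
  6 ↦ (1,1)
  7 ↦ (1,2)
  8 ↦ (1,3)
  9 ↦ (1,4)
distinct pairs in image: 10 / 10 needed
  → bijection onto A×B; projections well-typed.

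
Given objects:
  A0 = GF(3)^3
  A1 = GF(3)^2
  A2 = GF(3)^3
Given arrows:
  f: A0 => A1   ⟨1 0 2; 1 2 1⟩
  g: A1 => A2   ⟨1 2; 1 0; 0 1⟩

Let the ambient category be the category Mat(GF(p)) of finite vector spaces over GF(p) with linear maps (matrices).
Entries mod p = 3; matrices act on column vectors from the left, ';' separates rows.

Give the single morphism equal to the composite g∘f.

  e0=[1,0,0] f=>[1,1] g=>[0,1,1]
  e1=[0,1,0] f=>[0,2] g=>[1,0,2]
  e2=[0,0,1] f=>[2,1] g=>[1,2,1]
composite: ⟨0 1 1; 1 0 2; 1 2 1⟩

Answer: ⟨0 1 1; 1 0 2; 1 2 1⟩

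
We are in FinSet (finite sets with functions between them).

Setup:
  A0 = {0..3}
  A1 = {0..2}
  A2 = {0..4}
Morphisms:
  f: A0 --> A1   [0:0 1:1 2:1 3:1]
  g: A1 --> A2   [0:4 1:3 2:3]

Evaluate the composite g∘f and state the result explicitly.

Answer: [0:4 1:3 2:3 3:3]

Work:
  0 f-->0 g-->4
  1 f-->1 g-->3
  2 f-->1 g-->3
  3 f-->1 g-->3
⟦path⟧: [0:4 1:3 2:3 3:3]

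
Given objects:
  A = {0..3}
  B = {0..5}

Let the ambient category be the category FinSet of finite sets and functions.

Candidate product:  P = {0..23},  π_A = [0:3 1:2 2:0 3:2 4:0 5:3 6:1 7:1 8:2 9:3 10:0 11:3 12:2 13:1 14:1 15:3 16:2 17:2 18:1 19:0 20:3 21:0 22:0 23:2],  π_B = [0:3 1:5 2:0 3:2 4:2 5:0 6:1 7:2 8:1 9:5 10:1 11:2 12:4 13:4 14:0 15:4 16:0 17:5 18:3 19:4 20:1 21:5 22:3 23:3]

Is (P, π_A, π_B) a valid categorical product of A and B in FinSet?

Answer: NOT A VALID PRODUCT — duplicate pair at indices 1,17

Trace:
|A|·|B| = 4·6 = 24;  |P| = 24
Check the pairing map k ↦ (π_A(k), π_B(k)):
  0 : (3,3)
  1 : (2,5)
  2 : (0,0)
  3 : (2,2)
  4 : (0,2)
  5 : (3,0)
  6 : (1,1)
  7 : (1,2)
  8 : (2,1)
  9 : (3,5)
  10 : (0,1)
  11 : (3,2)
  12 : (2,4)
  13 : (1,4)
  14 : (1,0)
  15 : (3,4)
  16 : (2,0)
  17 : (2,5)  ✗ repeats pair of k=1
  18 : (1,3)
  19 : (0,4)
  20 : (3,1)
  21 : (0,5)
  22 : (0,3)
  23 : (2,3)
distinct pairs in image: 23 / 24 needed
  → (2,5) hit at k=1 and k=17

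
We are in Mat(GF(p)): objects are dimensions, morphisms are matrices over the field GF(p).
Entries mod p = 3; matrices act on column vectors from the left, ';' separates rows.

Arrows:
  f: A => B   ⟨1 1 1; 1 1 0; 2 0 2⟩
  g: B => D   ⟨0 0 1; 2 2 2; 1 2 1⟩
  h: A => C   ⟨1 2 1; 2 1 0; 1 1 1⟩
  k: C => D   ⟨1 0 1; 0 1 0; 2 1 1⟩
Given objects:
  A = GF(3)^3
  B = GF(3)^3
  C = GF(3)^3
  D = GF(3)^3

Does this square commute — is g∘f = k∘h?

Answer: COMMUTES

Derivation:
Along f;g (path 1):
  e0=[1,0,0] f=>[1,1,2] g=>[2,2,2]
  e1=[0,1,0] f=>[1,1,0] g=>[0,1,0]
  e2=[0,0,1] f=>[1,0,2] g=>[2,0,0]
  result₁ = ⟨2 0 2; 2 1 0; 2 0 0⟩
Along h;k (path 2):
  e0=[1,0,0] h=>[1,2,1] k=>[2,2,2]
  e1=[0,1,0] h=>[2,1,1] k=>[0,1,0]
  e2=[0,0,1] h=>[1,0,1] k=>[2,0,0]
  result₂ = ⟨2 0 2; 2 1 0; 2 0 0⟩
Equal? YES — commutes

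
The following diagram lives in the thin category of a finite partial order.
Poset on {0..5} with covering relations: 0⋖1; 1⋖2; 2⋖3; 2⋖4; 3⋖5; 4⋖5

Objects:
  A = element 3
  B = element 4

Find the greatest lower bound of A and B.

Answer: A∧B = 2

Work:
{x : x≤A ∧ x≤B} = {0,1,2}  (A=3, B=4)
  0 ≤ 2
  1 ≤ 2
  2 ≤ 2
glb = 2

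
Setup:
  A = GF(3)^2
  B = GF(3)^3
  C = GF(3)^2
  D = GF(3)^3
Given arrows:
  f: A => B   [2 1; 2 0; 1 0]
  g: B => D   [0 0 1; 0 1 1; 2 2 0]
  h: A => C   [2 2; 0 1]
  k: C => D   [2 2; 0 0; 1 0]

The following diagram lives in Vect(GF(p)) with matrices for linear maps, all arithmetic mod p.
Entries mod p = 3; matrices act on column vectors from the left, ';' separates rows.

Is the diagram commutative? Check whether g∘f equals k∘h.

Along f;g (path 1):
  e0=(1,0) f=>(2,2,1) g=>(1,0,2)
  e1=(0,1) f=>(1,0,0) g=>(0,0,2)
  result₁ = [1 0; 0 0; 2 2]
Along h;k (path 2):
  e0=(1,0) h=>(2,0) k=>(1,0,2)
  e1=(0,1) h=>(2,1) k=>(0,0,2)
  result₂ = [1 0; 0 0; 2 2]
Equal? same morphism ✓

Answer: COMMUTES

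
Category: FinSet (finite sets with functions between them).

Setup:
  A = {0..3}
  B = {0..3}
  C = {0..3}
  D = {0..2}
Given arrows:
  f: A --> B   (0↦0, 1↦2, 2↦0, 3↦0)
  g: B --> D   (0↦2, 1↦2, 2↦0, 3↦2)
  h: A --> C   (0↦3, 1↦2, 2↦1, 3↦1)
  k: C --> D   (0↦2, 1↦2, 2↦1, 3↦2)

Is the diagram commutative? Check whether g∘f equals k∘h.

Answer: DOES NOT COMMUTE

Work:
1) trace f;g:
  0 f-->0 g-->2
  1 f-->2 g-->0
  2 f-->0 g-->2
  3 f-->0 g-->2
  ⟦path⟧₁ = (0↦2, 1↦0, 2↦2, 3↦2)
2) trace h;k:
  0 h-->3 k-->2
  1 h-->2 k-->1
  2 h-->1 k-->2
  3 h-->1 k-->2
  ⟦path⟧₂ = (0↦2, 1↦1, 2↦2, 3↦2)
Equal? NO — does not commute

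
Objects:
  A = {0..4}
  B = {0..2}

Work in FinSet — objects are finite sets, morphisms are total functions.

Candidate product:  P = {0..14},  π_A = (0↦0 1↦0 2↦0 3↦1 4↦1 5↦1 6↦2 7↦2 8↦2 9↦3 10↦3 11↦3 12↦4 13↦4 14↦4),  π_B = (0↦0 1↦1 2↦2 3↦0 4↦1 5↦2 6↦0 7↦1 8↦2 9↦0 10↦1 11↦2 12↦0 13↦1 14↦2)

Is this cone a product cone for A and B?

|A|·|B| = 5·3 = 15;  |P| = 15
Check the pairing map k ↦ (π_A(k), π_B(k)):
  0 ↦ (0,0)
  1 ↦ (0,1)
  2 ↦ (0,2)
  3 ↦ (1,0)
  4 ↦ (1,1)
  5 ↦ (1,2)
  6 ↦ (2,0)
  7 ↦ (2,1)
  8 ↦ (2,2)
  9 ↦ (3,0)
  10 ↦ (3,1)
  11 ↦ (3,2)
  12 ↦ (4,0)
  13 ↦ (4,1)
  14 ↦ (4,2)
distinct pairs in image: 15 / 15 needed
  → bijection onto A×B; projections well-typed.

Answer: VALID PRODUCT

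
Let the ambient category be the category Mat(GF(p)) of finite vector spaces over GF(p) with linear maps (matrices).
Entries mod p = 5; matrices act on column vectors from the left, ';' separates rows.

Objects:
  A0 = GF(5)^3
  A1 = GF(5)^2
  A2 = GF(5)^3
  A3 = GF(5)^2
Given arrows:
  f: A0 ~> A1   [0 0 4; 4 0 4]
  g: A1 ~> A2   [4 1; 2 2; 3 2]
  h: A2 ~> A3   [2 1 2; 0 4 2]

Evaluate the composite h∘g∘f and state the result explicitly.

Answer: [2 0 1; 3 0 4]

Work:
  e0=(1,0,0) f~>(0,4) g~>(4,3,3) h~>(2,3)
  e1=(0,1,0) f~>(0,0) g~>(0,0,0) h~>(0,0)
  e2=(0,0,1) f~>(4,4) g~>(0,1,0) h~>(1,4)
result: [2 0 1; 3 0 4]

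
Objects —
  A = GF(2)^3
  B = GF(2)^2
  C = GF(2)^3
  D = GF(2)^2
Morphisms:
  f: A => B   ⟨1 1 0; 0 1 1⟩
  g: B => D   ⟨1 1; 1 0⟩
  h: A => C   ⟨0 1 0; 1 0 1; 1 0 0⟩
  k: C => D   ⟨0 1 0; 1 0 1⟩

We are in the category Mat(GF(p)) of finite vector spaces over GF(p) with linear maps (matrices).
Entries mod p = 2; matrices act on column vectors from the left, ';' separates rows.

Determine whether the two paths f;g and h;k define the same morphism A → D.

Answer: COMMUTES

Work:
1) trace f;g:
  e0=[1,0,0] f=>[1,0] g=>[1,1]
  e1=[0,1,0] f=>[1,1] g=>[0,1]
  e2=[0,0,1] f=>[0,1] g=>[1,0]
  result₁ = ⟨1 0 1; 1 1 0⟩
2) trace h;k:
  e0=[1,0,0] h=>[0,1,1] k=>[1,1]
  e1=[0,1,0] h=>[1,0,0] k=>[0,1]
  e2=[0,0,1] h=>[0,1,0] k=>[1,0]
  result₂ = ⟨1 0 1; 1 1 0⟩
Equal? YES — commutes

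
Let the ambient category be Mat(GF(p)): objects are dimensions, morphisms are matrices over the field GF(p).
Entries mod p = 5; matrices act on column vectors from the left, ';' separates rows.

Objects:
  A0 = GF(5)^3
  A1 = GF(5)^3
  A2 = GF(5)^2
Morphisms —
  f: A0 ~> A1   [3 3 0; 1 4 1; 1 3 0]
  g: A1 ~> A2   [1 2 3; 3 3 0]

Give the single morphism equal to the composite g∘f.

  e0=(1,0,0) f~>(3,1,1) g~>(3,2)
  e1=(0,1,0) f~>(3,4,3) g~>(0,1)
  e2=(0,0,1) f~>(0,1,0) g~>(2,3)
composite: [3 0 2; 2 1 3]

Answer: [3 0 2; 2 1 3]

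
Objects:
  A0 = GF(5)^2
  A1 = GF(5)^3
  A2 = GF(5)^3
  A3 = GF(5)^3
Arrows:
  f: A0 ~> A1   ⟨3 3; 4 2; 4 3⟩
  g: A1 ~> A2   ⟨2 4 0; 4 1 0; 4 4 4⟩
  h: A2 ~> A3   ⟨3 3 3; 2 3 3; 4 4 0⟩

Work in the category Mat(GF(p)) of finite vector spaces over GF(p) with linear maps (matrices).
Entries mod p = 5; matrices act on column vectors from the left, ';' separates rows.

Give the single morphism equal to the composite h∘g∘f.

Answer: ⟨1 0; 4 1; 2 2⟩

Derivation:
  e0=(1,0) f~>(3,4,4) g~>(2,1,4) h~>(1,4,2)
  e1=(0,1) f~>(3,2,3) g~>(4,4,2) h~>(0,1,2)
⟦path⟧: ⟨1 0; 4 1; 2 2⟩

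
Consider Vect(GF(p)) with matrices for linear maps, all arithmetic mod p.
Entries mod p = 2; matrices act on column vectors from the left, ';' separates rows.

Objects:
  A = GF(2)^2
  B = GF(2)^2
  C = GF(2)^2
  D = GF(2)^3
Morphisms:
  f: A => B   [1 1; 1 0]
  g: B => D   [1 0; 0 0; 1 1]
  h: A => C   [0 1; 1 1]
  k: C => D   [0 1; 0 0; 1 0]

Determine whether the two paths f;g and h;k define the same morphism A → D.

Answer: COMMUTES

Derivation:
1) trace f;g:
  e0=⟨1,0⟩ f=>⟨1,1⟩ g=>⟨1,0,0⟩
  e1=⟨0,1⟩ f=>⟨1,0⟩ g=>⟨1,0,1⟩
  composite₁ = [1 1; 0 0; 0 1]
2) trace h;k:
  e0=⟨1,0⟩ h=>⟨0,1⟩ k=>⟨1,0,0⟩
  e1=⟨0,1⟩ h=>⟨1,1⟩ k=>⟨1,0,1⟩
  composite₂ = [1 1; 0 0; 0 1]
Equal? equal; square commutes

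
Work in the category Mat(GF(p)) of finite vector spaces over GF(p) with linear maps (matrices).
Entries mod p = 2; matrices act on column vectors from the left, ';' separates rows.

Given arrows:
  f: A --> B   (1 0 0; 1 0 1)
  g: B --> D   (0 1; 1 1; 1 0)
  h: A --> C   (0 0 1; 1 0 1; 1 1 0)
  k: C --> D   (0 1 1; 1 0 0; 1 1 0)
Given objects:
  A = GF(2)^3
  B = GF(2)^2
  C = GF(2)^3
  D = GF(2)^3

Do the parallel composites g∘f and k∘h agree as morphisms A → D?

Answer: DOES NOT COMMUTE

Work:
1) trace f;g:
  e0=⟨1,0,0⟩ f-->⟨1,1⟩ g-->⟨1,0,1⟩
  e1=⟨0,1,0⟩ f-->⟨0,0⟩ g-->⟨0,0,0⟩
  e2=⟨0,0,1⟩ f-->⟨0,1⟩ g-->⟨1,1,0⟩
  result₁ = (1 0 1; 0 0 1; 1 0 0)
2) trace h;k:
  e0=⟨1,0,0⟩ h-->⟨0,1,1⟩ k-->⟨0,0,1⟩
  e1=⟨0,1,0⟩ h-->⟨0,0,1⟩ k-->⟨1,0,0⟩
  e2=⟨0,0,1⟩ h-->⟨1,1,0⟩ k-->⟨1,1,0⟩
  result₂ = (0 1 1; 0 0 1; 1 0 0)
Equal? distinct morphisms ✗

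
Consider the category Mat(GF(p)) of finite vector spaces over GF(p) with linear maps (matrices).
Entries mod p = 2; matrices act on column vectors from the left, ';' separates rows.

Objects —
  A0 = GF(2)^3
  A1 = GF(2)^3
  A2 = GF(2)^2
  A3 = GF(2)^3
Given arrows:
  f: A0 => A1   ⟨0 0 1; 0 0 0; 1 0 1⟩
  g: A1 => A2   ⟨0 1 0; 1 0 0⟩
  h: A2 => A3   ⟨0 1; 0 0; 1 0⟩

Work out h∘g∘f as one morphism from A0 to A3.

Answer: ⟨0 0 1; 0 0 0; 0 0 0⟩

Derivation:
  e0=(1,0,0) f=>(0,0,1) g=>(0,0) h=>(0,0,0)
  e1=(0,1,0) f=>(0,0,0) g=>(0,0) h=>(0,0,0)
  e2=(0,0,1) f=>(1,0,1) g=>(0,1) h=>(1,0,0)
result: ⟨0 0 1; 0 0 0; 0 0 0⟩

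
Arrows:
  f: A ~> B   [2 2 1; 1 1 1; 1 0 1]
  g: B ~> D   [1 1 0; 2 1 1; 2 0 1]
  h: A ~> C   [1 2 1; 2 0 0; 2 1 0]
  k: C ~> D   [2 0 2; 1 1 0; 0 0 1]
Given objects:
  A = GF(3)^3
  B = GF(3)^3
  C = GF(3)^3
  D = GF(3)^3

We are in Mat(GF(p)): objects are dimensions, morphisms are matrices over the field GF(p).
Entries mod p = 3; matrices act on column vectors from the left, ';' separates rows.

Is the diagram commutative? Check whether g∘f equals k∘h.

Along f;g (path 1):
  e0=[1,0,0] f~>[2,1,1] g~>[0,0,2]
  e1=[0,1,0] f~>[2,1,0] g~>[0,2,1]
  e2=[0,0,1] f~>[1,1,1] g~>[2,1,0]
  result₁ = [0 0 2; 0 2 1; 2 1 0]
Along h;k (path 2):
  e0=[1,0,0] h~>[1,2,2] k~>[0,0,2]
  e1=[0,1,0] h~>[2,0,1] k~>[0,2,1]
  e2=[0,0,1] h~>[1,0,0] k~>[2,1,0]
  result₂ = [0 0 2; 0 2 1; 2 1 0]
Equal? equal; square commutes

Answer: COMMUTES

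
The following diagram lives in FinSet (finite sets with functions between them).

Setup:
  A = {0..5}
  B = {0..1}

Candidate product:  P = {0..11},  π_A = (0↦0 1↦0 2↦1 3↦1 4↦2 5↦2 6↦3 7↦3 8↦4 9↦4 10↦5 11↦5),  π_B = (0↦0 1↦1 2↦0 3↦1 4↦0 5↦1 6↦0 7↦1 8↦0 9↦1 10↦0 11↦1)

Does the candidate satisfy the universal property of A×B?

|A|·|B| = 6·2 = 12;  |P| = 12
Check the pairing map k ↦ (π_A(k), π_B(k)):
  0 ↦ (0,0)
  1 ↦ (0,1)
  2 ↦ (1,0)
  3 ↦ (1,1)
  4 ↦ (2,0)
  5 ↦ (2,1)
  6 ↦ (3,0)
  7 ↦ (3,1)
  8 ↦ (4,0)
  9 ↦ (4,1)
  10 ↦ (5,0)
  11 ↦ (5,1)
distinct pairs in image: 12 / 12 needed
  → bijection onto A×B; projections well-typed.

Answer: VALID PRODUCT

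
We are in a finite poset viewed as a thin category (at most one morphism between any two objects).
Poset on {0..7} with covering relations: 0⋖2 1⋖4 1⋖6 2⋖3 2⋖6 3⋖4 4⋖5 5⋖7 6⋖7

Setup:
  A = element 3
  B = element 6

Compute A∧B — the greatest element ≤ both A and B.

{x : x⊑A ∧ x⊑B} = {0,2}  (A=3, B=6)
  0 ⊑ 2
  2 ⊑ 2
glb = 2

Answer: A∧B = 2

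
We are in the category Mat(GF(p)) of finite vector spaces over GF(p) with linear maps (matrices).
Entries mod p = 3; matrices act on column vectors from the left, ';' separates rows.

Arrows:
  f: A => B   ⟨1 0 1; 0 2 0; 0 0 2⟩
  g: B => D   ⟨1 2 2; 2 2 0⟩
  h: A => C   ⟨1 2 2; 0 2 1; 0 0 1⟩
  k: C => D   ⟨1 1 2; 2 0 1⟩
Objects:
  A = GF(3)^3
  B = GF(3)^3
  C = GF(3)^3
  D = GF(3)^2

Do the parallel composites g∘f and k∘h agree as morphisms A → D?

1) trace f;g:
  e0=[1,0,0] f=>[1,0,0] g=>[1,2]
  e1=[0,1,0] f=>[0,2,0] g=>[1,1]
  e2=[0,0,1] f=>[1,0,2] g=>[2,2]
  composite₁ = ⟨1 1 2; 2 1 2⟩
2) trace h;k:
  e0=[1,0,0] h=>[1,0,0] k=>[1,2]
  e1=[0,1,0] h=>[2,2,0] k=>[1,1]
  e2=[0,0,1] h=>[2,1,1] k=>[2,2]
  composite₂ = ⟨1 1 2; 2 1 2⟩
Equal? equal; square commutes

Answer: COMMUTES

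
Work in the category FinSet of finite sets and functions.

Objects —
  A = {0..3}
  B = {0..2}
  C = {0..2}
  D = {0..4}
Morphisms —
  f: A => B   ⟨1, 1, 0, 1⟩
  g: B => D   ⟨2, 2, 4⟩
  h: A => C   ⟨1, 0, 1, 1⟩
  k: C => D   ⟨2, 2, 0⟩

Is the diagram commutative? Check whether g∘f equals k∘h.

Answer: COMMUTES

Derivation:
Path 1 = f;g:
  0 f=>1 g=>2
  1 f=>1 g=>2
  2 f=>0 g=>2
  3 f=>1 g=>2
  ⟦path⟧₁ = ⟨2, 2, 2, 2⟩
Path 2 = h;k:
  0 h=>1 k=>2
  1 h=>0 k=>2
  2 h=>1 k=>2
  3 h=>1 k=>2
  ⟦path⟧₂ = ⟨2, 2, 2, 2⟩
Equal? same morphism ✓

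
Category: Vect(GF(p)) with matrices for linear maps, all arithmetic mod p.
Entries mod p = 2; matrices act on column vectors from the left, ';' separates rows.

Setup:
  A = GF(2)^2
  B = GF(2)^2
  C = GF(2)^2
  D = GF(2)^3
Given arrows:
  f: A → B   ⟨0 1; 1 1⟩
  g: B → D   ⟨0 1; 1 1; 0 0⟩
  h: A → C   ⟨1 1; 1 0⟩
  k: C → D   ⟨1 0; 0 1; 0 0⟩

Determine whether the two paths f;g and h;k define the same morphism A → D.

Answer: COMMUTES

Work:
Path 1 = f;g:
  e0=(1,0) f→(0,1) g→(1,1,0)
  e1=(0,1) f→(1,1) g→(1,0,0)
  ⟦path⟧₁ = ⟨1 1; 1 0; 0 0⟩
Path 2 = h;k:
  e0=(1,0) h→(1,1) k→(1,1,0)
  e1=(0,1) h→(1,0) k→(1,0,0)
  ⟦path⟧₂ = ⟨1 1; 1 0; 0 0⟩
Equal? equal; square commutes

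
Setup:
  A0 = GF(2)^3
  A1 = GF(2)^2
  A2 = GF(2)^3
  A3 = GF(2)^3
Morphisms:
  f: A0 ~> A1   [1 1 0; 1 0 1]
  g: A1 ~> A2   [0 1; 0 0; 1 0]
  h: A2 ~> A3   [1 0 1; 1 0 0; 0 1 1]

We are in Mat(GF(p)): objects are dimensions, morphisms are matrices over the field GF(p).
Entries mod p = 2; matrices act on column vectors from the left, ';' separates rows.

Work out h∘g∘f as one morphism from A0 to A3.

  e0=⟨1,0,0⟩ f~>⟨1,1⟩ g~>⟨1,0,1⟩ h~>⟨0,1,1⟩
  e1=⟨0,1,0⟩ f~>⟨1,0⟩ g~>⟨0,0,1⟩ h~>⟨1,0,1⟩
  e2=⟨0,0,1⟩ f~>⟨0,1⟩ g~>⟨1,0,0⟩ h~>⟨1,1,0⟩
composite: [0 1 1; 1 0 1; 1 1 0]

Answer: [0 1 1; 1 0 1; 1 1 0]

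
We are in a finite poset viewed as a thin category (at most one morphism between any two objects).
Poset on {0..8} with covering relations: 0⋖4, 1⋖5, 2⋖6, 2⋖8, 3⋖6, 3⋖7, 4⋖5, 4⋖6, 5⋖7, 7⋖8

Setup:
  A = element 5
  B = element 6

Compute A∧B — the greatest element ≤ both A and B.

Answer: A∧B = 4

Trace:
Common predecessors of 5,6: {0,4}
  0 <= 4
  4 <= 4
glb = 4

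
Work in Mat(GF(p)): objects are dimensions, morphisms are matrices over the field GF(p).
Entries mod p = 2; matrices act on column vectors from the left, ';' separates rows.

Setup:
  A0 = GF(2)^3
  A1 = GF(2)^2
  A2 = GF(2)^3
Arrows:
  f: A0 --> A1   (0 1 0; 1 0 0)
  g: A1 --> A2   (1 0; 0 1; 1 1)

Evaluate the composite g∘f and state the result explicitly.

Answer: (0 1 0; 1 0 0; 1 1 0)

Derivation:
  e0=⟨1,0,0⟩ f-->⟨0,1⟩ g-->⟨0,1,1⟩
  e1=⟨0,1,0⟩ f-->⟨1,0⟩ g-->⟨1,0,1⟩
  e2=⟨0,0,1⟩ f-->⟨0,0⟩ g-->⟨0,0,0⟩
⟦path⟧: (0 1 0; 1 0 0; 1 1 0)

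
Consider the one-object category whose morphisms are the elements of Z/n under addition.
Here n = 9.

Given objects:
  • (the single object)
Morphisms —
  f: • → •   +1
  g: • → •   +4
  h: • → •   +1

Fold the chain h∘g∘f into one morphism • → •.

  0 +1≡1 +4≡5 +1≡6  (mod 9)
composite: +6

Answer: +6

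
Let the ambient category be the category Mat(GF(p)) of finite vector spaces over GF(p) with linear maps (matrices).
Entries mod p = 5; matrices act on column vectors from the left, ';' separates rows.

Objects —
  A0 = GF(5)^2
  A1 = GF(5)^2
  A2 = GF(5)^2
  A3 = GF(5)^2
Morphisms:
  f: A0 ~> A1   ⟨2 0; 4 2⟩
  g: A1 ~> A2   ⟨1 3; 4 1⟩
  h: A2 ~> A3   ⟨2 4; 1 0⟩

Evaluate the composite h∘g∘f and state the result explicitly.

Answer: ⟨1 0; 4 1⟩

Derivation:
  e0=(1,0) f~>(2,4) g~>(4,2) h~>(1,4)
  e1=(0,1) f~>(0,2) g~>(1,2) h~>(0,1)
⟦path⟧: ⟨1 0; 4 1⟩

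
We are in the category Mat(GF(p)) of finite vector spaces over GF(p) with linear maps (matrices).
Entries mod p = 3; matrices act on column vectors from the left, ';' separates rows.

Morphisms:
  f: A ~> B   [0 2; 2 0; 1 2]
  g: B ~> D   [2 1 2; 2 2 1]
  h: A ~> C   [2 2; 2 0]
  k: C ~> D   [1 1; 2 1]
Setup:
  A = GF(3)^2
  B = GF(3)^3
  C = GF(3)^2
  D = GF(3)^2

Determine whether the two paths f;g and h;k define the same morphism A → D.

Answer: DOES NOT COMMUTE

Trace:
1) trace f;g:
  e0=[1,0] f~>[0,2,1] g~>[1,2]
  e1=[0,1] f~>[2,0,2] g~>[2,0]
  result₁ = [1 2; 2 0]
2) trace h;k:
  e0=[1,0] h~>[2,2] k~>[1,0]
  e1=[0,1] h~>[2,0] k~>[2,1]
  result₂ = [1 2; 0 1]
Equal? distinct morphisms ✗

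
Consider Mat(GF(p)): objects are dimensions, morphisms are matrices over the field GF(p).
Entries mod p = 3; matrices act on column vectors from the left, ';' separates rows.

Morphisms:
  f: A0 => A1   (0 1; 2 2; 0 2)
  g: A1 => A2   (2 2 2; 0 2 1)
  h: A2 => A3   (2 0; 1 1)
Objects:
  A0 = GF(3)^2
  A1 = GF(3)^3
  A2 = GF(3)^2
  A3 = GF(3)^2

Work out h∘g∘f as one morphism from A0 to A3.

  e0=[1,0] f=>[0,2,0] g=>[1,1] h=>[2,2]
  e1=[0,1] f=>[1,2,2] g=>[1,0] h=>[2,1]
composite: (2 2; 2 1)

Answer: (2 2; 2 1)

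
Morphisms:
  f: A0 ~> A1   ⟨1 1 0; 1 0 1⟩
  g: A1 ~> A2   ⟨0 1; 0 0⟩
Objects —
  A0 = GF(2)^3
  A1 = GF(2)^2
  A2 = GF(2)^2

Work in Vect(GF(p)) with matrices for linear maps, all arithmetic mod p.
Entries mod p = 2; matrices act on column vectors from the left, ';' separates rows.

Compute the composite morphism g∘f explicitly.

  e0=[1,0,0] f~>[1,1] g~>[1,0]
  e1=[0,1,0] f~>[1,0] g~>[0,0]
  e2=[0,0,1] f~>[0,1] g~>[1,0]
composite: ⟨1 0 1; 0 0 0⟩

Answer: ⟨1 0 1; 0 0 0⟩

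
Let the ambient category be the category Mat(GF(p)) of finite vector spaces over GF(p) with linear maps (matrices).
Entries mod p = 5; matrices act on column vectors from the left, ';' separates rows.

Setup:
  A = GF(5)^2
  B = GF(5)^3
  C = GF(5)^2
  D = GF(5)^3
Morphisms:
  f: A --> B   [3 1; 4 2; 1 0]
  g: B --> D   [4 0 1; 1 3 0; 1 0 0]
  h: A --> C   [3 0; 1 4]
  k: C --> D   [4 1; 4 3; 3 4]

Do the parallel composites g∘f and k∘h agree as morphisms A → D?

Answer: COMMUTES

Trace:
1) trace f;g:
  e0=(1,0) f-->(3,4,1) g-->(3,0,3)
  e1=(0,1) f-->(1,2,0) g-->(4,2,1)
  composite₁ = [3 4; 0 2; 3 1]
2) trace h;k:
  e0=(1,0) h-->(3,1) k-->(3,0,3)
  e1=(0,1) h-->(0,4) k-->(4,2,1)
  composite₂ = [3 4; 0 2; 3 1]
Equal? equal; square commutes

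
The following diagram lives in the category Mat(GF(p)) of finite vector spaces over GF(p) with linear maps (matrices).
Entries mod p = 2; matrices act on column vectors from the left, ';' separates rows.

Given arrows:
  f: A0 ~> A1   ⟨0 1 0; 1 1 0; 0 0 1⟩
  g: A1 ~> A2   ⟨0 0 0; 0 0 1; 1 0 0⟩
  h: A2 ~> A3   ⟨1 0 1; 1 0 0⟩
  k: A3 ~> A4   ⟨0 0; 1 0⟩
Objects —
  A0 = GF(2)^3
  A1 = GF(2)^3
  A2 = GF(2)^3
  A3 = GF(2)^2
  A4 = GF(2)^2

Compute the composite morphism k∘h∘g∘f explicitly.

  e0=(1,0,0) f~>(0,1,0) g~>(0,0,0) h~>(0,0) k~>(0,0)
  e1=(0,1,0) f~>(1,1,0) g~>(0,0,1) h~>(1,0) k~>(0,1)
  e2=(0,0,1) f~>(0,0,1) g~>(0,1,0) h~>(0,0) k~>(0,0)
⟦path⟧: ⟨0 0 0; 0 1 0⟩

Answer: ⟨0 0 0; 0 1 0⟩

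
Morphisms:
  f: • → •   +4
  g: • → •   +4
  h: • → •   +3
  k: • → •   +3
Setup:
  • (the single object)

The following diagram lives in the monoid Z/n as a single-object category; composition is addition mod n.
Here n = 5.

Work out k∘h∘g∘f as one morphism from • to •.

  0 +4≡4 +4≡3 +3≡1 +3≡4  (mod 5)
⟦path⟧: +4

Answer: +4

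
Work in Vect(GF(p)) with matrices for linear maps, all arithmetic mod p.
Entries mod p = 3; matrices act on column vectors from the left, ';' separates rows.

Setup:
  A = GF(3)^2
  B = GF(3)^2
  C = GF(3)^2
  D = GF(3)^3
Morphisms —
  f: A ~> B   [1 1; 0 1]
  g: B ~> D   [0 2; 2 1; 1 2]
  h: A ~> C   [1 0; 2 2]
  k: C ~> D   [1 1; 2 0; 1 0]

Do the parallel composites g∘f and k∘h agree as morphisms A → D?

Answer: COMMUTES

Trace:
Along f;g (path 1):
  e0=[1,0] f~>[1,0] g~>[0,2,1]
  e1=[0,1] f~>[1,1] g~>[2,0,0]
  composite₁ = [0 2; 2 0; 1 0]
Along h;k (path 2):
  e0=[1,0] h~>[1,2] k~>[0,2,1]
  e1=[0,1] h~>[0,2] k~>[2,0,0]
  composite₂ = [0 2; 2 0; 1 0]
Equal? YES — commutes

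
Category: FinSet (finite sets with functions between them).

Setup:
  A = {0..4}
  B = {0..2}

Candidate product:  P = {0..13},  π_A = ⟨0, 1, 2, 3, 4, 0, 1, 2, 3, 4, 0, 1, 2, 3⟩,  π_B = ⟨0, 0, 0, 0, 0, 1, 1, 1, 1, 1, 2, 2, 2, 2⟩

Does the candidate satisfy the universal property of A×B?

Answer: NOT A VALID PRODUCT — |P|=14 ≠ |A|·|B|=15

Trace:
|A|·|B| = 5·3 = 15;  |P| = 14
  → cardinalities differ; no bijection possible.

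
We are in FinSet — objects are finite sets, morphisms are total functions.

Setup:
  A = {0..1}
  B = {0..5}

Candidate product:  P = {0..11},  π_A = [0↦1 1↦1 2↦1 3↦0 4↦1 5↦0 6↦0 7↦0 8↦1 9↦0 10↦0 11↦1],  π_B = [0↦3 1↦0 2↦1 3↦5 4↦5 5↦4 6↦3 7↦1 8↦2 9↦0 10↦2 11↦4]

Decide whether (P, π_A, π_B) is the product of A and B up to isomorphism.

Answer: VALID PRODUCT

Derivation:
|A|·|B| = 2·6 = 12;  |P| = 12
Check the pairing map k ↦ (π_A(k), π_B(k)):
  0 ↦ (1,3)
  1 ↦ (1,0)
  2 ↦ (1,1)
  3 ↦ (0,5)
  4 ↦ (1,5)
  5 ↦ (0,4)
  6 ↦ (0,3)
  7 ↦ (0,1)
  8 ↦ (1,2)
  9 ↦ (0,0)
  10 ↦ (0,2)
  11 ↦ (1,4)
distinct pairs in image: 12 / 12 needed
  → bijection onto A×B; projections well-typed.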